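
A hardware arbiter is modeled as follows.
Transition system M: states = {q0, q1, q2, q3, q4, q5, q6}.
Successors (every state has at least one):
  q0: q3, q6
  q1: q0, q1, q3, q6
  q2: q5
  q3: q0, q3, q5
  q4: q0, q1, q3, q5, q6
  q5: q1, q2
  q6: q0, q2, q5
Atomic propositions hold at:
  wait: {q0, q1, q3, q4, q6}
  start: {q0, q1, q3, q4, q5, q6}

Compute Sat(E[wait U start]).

{q0, q1, q3, q4, q5, q6}

E[wait U start]: least fixpoint, start Z0 = Sat(start) = {q0, q1, q3, q4, q5, q6}, add states in Sat(wait) with some successor in Z. Already a fixed point.
Sat(E[wait U start]) = {q0, q1, q3, q4, q5, q6}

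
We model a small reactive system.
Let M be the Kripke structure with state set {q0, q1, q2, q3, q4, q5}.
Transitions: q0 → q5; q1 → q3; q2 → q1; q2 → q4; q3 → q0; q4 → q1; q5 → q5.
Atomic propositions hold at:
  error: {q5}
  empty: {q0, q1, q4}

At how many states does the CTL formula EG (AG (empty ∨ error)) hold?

2

Sat(empty ∨ error) = {q0, q1, q4, q5}
AG (empty ∨ error): greatest fixpoint, start Z0 = {q0, q1, q4, q5}, keep only states in Sat with every successor in Z. Z1 = {q0, q4, q5}; Z2 = {q0, q5}; fixed.
Sat(AG (empty ∨ error)) = {q0, q5}
EG (AG (empty ∨ error)): greatest fixpoint, start Z0 = {q0, q5}, keep only states in Sat with some successor in Z. Already a fixed point.
Sat(EG (AG (empty ∨ error))) = {q0, q5}
|Sat(EG (AG (empty ∨ error)))| = |{q0, q5}| = 2.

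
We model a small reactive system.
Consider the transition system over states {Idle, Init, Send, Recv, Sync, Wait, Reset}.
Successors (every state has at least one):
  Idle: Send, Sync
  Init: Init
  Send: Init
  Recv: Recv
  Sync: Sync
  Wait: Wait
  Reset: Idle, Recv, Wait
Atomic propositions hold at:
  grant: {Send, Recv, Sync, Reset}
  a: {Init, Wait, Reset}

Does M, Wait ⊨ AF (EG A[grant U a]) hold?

A[grant U a]: least fixpoint, start Z0 = Sat(a) = {Init, Wait, Reset}, add states in Sat(grant) with every successor in Z. Z1 = {Init, Send, Wait, Reset}; fixed.
Sat(A[grant U a]) = {Init, Send, Wait, Reset}
EG A[grant U a]: greatest fixpoint, start Z0 = {Init, Send, Wait, Reset}, keep only states in Sat with some successor in Z. Already a fixed point.
Sat(EG A[grant U a]) = {Init, Send, Wait, Reset}
AF (EG A[grant U a]): least fixpoint, start Z0 = {Init, Send, Wait, Reset}, add states with every successor in Z. Already a fixed point.
Sat(AF (EG A[grant U a])) = {Init, Send, Wait, Reset}
Wait ∈ Sat(AF (EG A[grant U a])) = {Init, Send, Wait, Reset}, so the formula holds at Wait.

Yes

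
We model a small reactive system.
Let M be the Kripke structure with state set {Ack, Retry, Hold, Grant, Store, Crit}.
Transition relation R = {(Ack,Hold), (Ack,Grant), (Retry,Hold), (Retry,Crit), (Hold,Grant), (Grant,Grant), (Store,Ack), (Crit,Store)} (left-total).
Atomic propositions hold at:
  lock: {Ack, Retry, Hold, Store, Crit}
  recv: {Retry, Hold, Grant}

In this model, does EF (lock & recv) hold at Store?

Sat(lock & recv) = {Retry, Hold}
EF (lock & recv): least fixpoint, start Z0 = {Retry, Hold}, add states with some successor in Z. Z1 = {Ack, Retry, Hold}; Z2 = {Ack, Retry, Hold, Store}; Z3 = {Ack, Retry, Hold, Store, Crit}; fixed.
Sat(EF (lock & recv)) = {Ack, Retry, Hold, Store, Crit}
Store ∈ Sat(EF (lock & recv)) = {Ack, Retry, Hold, Store, Crit}, so the formula holds at Store.

Yes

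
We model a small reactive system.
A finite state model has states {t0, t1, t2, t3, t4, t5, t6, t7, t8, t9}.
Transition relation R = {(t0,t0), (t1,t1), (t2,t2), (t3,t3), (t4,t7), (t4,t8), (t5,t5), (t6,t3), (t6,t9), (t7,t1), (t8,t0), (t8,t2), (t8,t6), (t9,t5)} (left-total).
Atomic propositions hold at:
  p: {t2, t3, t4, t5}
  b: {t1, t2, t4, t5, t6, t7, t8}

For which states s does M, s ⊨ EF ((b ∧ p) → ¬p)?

{t0, t1, t3, t4, t6, t7, t8, t9}

Sat(b ∧ p) = {t2, t4, t5}
Sat(¬p) = {t0, t1, t6, t7, t8, t9}
Sat((b ∧ p) → ¬p) = {t0, t1, t3, t6, t7, t8, t9}
EF ((b ∧ p) → ¬p): least fixpoint, start Z0 = {t0, t1, t3, t6, t7, t8, t9}, add states with some successor in Z. Z1 = {t0, t1, t3, t4, t6, t7, t8, t9}; fixed.
Sat(EF ((b ∧ p) → ¬p)) = {t0, t1, t3, t4, t6, t7, t8, t9}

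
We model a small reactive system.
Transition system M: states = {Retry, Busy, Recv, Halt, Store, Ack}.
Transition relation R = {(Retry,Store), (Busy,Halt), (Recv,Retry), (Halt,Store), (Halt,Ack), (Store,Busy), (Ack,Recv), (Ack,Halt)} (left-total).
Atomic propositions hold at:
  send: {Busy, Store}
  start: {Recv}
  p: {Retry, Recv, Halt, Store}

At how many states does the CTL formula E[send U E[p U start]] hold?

1

E[p U start]: least fixpoint, start Z0 = Sat(start) = {Recv}, add states in Sat(p) with some successor in Z. Already a fixed point.
Sat(E[p U start]) = {Recv}
E[send U E[p U start]]: least fixpoint, start Z0 = Sat(E[p U start]) = {Recv}, add states in Sat(send) with some successor in Z. Already a fixed point.
Sat(E[send U E[p U start]]) = {Recv}
|Sat(E[send U E[p U start]])| = |{Recv}| = 1.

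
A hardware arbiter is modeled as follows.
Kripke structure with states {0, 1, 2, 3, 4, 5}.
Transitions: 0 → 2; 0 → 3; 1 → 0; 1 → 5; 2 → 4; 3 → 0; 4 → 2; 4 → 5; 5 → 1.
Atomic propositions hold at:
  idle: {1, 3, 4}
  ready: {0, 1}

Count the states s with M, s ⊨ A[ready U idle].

3

A[ready U idle]: least fixpoint, start Z0 = Sat(idle) = {1, 3, 4}, add states in Sat(ready) with every successor in Z. Already a fixed point.
Sat(A[ready U idle]) = {1, 3, 4}
|Sat(A[ready U idle])| = |{1, 3, 4}| = 3.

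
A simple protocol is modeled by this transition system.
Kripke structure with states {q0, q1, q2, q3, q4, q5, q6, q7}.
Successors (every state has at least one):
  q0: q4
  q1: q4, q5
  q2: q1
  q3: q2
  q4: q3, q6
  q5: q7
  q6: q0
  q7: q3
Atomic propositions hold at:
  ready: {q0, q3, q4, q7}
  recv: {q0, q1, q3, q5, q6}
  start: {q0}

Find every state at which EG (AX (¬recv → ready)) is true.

Sat(¬recv) = {q2, q4, q7}
Sat(¬recv → ready) = {q0, q1, q3, q4, q5, q6, q7}
Sat(AX (¬recv → ready)) = {s : every successor in {q0, q1, q3, q4, q5, q6, q7}} = {q0, q1, q2, q4, q5, q6, q7}
EG (AX (¬recv → ready)): greatest fixpoint, start Z0 = {q0, q1, q2, q4, q5, q6, q7}, keep only states in Sat with some successor in Z. Z1 = {q0, q1, q2, q4, q5, q6}; Z2 = {q0, q1, q2, q4, q6}; fixed.
Sat(EG (AX (¬recv → ready))) = {q0, q1, q2, q4, q6}

{q0, q1, q2, q4, q6}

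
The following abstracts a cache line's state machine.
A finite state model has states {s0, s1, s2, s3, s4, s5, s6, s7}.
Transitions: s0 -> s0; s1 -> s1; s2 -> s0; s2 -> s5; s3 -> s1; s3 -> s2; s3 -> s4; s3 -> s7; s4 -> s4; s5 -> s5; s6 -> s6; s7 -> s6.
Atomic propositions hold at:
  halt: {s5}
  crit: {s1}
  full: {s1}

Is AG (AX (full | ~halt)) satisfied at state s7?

Yes

Sat(~halt) = {s0, s1, s2, s3, s4, s6, s7}
Sat(full | ~halt) = {s0, s1, s2, s3, s4, s6, s7}
Sat(AX (full | ~halt)) = {s : every successor in {s0, s1, s2, s3, s4, s6, s7}} = {s0, s1, s3, s4, s6, s7}
AG (AX (full | ~halt)): greatest fixpoint, start Z0 = {s0, s1, s3, s4, s6, s7}, keep only states in Sat with every successor in Z. Z1 = {s0, s1, s4, s6, s7}; fixed.
Sat(AG (AX (full | ~halt))) = {s0, s1, s4, s6, s7}
s7 ∈ Sat(AG (AX (full | ~halt))) = {s0, s1, s4, s6, s7}, so the formula holds at s7.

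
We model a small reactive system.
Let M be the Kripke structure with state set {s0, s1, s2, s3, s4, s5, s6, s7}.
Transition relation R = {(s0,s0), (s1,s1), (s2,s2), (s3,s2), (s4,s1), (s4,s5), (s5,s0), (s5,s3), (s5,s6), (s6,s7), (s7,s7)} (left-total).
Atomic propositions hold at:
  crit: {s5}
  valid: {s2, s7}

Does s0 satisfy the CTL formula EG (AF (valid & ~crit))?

No

Sat(~crit) = {s0, s1, s2, s3, s4, s6, s7}
Sat(valid & ~crit) = {s2, s7}
AF (valid & ~crit): least fixpoint, start Z0 = {s2, s7}, add states with every successor in Z. Z1 = {s2, s3, s6, s7}; fixed.
Sat(AF (valid & ~crit)) = {s2, s3, s6, s7}
EG (AF (valid & ~crit)): greatest fixpoint, start Z0 = {s2, s3, s6, s7}, keep only states in Sat with some successor in Z. Already a fixed point.
Sat(EG (AF (valid & ~crit))) = {s2, s3, s6, s7}
s0 ∉ Sat(EG (AF (valid & ~crit))) = {s2, s3, s6, s7}, so the formula does not hold at s0.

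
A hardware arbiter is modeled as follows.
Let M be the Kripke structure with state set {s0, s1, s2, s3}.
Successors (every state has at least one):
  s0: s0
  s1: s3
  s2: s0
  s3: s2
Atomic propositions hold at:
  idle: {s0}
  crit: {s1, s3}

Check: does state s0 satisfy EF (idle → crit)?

No

Sat(idle → crit) = {s1, s2, s3}
EF (idle → crit): least fixpoint, start Z0 = {s1, s2, s3}, add states with some successor in Z. Already a fixed point.
Sat(EF (idle → crit)) = {s1, s2, s3}
s0 ∉ Sat(EF (idle → crit)) = {s1, s2, s3}, so the formula does not hold at s0.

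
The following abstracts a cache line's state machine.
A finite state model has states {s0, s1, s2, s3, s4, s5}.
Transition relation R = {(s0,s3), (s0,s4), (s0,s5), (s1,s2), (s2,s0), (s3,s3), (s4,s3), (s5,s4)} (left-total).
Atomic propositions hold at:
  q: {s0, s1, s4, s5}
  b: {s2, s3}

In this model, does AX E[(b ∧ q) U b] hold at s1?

Sat(b ∧ q) = ∅
E[(b ∧ q) U b]: least fixpoint, start Z0 = Sat(b) = {s2, s3}, add states in Sat(b ∧ q) with some successor in Z. Already a fixed point.
Sat(E[(b ∧ q) U b]) = {s2, s3}
Sat(AX E[(b ∧ q) U b]) = {s : every successor in {s2, s3}} = {s1, s3, s4}
s1 ∈ Sat(AX E[(b ∧ q) U b]) = {s1, s3, s4}, so the formula holds at s1.

Yes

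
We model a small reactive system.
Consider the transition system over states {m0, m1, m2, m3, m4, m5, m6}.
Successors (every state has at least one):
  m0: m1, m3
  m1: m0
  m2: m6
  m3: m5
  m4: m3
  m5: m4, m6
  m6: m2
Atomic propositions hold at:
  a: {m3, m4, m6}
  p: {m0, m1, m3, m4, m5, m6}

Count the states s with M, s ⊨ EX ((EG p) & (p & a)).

3

EG p: greatest fixpoint, start Z0 = {m0, m1, m3, m4, m5, m6}, keep only states in Sat with some successor in Z. Z1 = {m0, m1, m3, m4, m5}; fixed.
Sat(EG p) = {m0, m1, m3, m4, m5}
Sat(p & a) = {m3, m4, m6}
Sat((EG p) & (p & a)) = {m3, m4}
Sat(EX ((EG p) & (p & a))) = {s : some successor in {m3, m4}} = {m0, m4, m5}
|Sat(EX ((EG p) & (p & a)))| = |{m0, m4, m5}| = 3.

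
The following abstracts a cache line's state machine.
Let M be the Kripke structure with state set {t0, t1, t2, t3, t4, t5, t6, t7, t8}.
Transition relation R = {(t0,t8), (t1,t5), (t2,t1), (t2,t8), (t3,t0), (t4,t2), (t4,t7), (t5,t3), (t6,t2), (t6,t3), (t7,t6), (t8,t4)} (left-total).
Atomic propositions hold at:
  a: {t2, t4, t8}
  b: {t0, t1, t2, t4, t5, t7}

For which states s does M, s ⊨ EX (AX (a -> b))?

Sat(a -> b) = {t0, t1, t2, t3, t4, t5, t6, t7}
Sat(AX (a -> b)) = {s : every successor in {t0, t1, t2, t3, t4, t5, t6, t7}} = {t1, t3, t4, t5, t6, t7, t8}
Sat(EX (AX (a -> b))) = {s : some successor in {t1, t3, t4, t5, t6, t7, t8}} = {t0, t1, t2, t4, t5, t6, t7, t8}

{t0, t1, t2, t4, t5, t6, t7, t8}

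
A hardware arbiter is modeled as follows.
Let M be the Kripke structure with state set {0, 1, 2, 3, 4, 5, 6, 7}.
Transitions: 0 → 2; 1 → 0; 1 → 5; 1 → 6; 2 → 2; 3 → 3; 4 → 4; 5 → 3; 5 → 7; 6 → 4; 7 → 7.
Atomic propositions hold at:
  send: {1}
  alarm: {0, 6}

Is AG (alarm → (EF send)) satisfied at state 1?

EF send: least fixpoint, start Z0 = {1}, add states with some successor in Z. Already a fixed point.
Sat(EF send) = {1}
Sat(alarm → (EF send)) = {1, 2, 3, 4, 5, 7}
AG (alarm → (EF send)): greatest fixpoint, start Z0 = {1, 2, 3, 4, 5, 7}, keep only states in Sat with every successor in Z. Z1 = {2, 3, 4, 5, 7}; fixed.
Sat(AG (alarm → (EF send))) = {2, 3, 4, 5, 7}
1 ∉ Sat(AG (alarm → (EF send))) = {2, 3, 4, 5, 7}, so the formula does not hold at 1.

No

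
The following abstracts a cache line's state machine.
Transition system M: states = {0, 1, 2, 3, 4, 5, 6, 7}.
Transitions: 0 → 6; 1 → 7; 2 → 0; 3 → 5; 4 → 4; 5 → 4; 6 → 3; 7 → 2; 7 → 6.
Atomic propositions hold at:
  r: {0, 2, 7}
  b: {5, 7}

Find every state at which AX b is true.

{1, 3}

Sat(AX b) = {s : every successor in {5, 7}} = {1, 3}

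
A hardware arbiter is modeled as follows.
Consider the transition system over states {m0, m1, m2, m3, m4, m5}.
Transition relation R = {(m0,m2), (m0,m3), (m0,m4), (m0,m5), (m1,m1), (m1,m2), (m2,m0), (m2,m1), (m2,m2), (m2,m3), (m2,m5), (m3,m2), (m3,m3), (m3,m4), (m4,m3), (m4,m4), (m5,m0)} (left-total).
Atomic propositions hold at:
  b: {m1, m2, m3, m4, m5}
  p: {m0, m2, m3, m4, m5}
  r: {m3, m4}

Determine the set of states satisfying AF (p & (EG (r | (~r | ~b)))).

Sat(~r) = {m0, m1, m2, m5}
Sat(~b) = {m0}
Sat(~r | ~b) = {m0, m1, m2, m5}
Sat(r | (~r | ~b)) = {m0, m1, m2, m3, m4, m5}
EG (r | (~r | ~b)): greatest fixpoint, start Z0 = {m0, m1, m2, m3, m4, m5}, keep only states in Sat with some successor in Z. Already a fixed point.
Sat(EG (r | (~r | ~b))) = {m0, m1, m2, m3, m4, m5}
Sat(p & (EG (r | (~r | ~b)))) = {m0, m2, m3, m4, m5}
AF (p & (EG (r | (~r | ~b)))): least fixpoint, start Z0 = {m0, m2, m3, m4, m5}, add states with every successor in Z. Already a fixed point.
Sat(AF (p & (EG (r | (~r | ~b))))) = {m0, m2, m3, m4, m5}

{m0, m2, m3, m4, m5}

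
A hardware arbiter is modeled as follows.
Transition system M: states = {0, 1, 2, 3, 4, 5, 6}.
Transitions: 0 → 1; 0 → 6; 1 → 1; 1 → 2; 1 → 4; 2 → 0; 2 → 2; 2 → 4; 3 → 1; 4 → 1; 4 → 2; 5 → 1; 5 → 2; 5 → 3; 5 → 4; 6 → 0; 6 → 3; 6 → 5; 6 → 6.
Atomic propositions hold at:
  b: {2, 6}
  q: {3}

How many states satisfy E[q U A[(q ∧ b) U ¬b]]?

5

Sat(q ∧ b) = ∅
Sat(¬b) = {0, 1, 3, 4, 5}
A[(q ∧ b) U ¬b]: least fixpoint, start Z0 = Sat(¬b) = {0, 1, 3, 4, 5}, add states in Sat(q ∧ b) with every successor in Z. Already a fixed point.
Sat(A[(q ∧ b) U ¬b]) = {0, 1, 3, 4, 5}
E[q U A[(q ∧ b) U ¬b]]: least fixpoint, start Z0 = Sat(A[(q ∧ b) U ¬b]) = {0, 1, 3, 4, 5}, add states in Sat(q) with some successor in Z. Already a fixed point.
Sat(E[q U A[(q ∧ b) U ¬b]]) = {0, 1, 3, 4, 5}
|Sat(E[q U A[(q ∧ b) U ¬b]])| = |{0, 1, 3, 4, 5}| = 5.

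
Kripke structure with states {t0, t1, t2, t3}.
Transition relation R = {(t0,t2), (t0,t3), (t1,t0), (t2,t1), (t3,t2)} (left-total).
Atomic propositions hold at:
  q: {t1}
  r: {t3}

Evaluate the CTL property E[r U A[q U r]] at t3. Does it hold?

Yes

A[q U r]: least fixpoint, start Z0 = Sat(r) = {t3}, add states in Sat(q) with every successor in Z. Already a fixed point.
Sat(A[q U r]) = {t3}
E[r U A[q U r]]: least fixpoint, start Z0 = Sat(A[q U r]) = {t3}, add states in Sat(r) with some successor in Z. Already a fixed point.
Sat(E[r U A[q U r]]) = {t3}
t3 ∈ Sat(E[r U A[q U r]]) = {t3}, so the formula holds at t3.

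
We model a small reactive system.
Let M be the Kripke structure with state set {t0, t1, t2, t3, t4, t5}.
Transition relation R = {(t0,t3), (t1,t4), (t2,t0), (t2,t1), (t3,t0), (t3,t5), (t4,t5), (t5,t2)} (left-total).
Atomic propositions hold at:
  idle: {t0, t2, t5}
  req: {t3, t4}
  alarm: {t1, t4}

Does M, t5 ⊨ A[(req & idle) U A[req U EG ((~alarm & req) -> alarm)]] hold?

Sat(req & idle) = ∅
Sat(~alarm) = {t0, t2, t3, t5}
Sat(~alarm & req) = {t3}
Sat((~alarm & req) -> alarm) = {t0, t1, t2, t4, t5}
EG ((~alarm & req) -> alarm): greatest fixpoint, start Z0 = {t0, t1, t2, t4, t5}, keep only states in Sat with some successor in Z. Z1 = {t1, t2, t4, t5}; fixed.
Sat(EG ((~alarm & req) -> alarm)) = {t1, t2, t4, t5}
A[req U EG ((~alarm & req) -> alarm)]: least fixpoint, start Z0 = Sat(EG ((~alarm & req) -> alarm)) = {t1, t2, t4, t5}, add states in Sat(req) with every successor in Z. Already a fixed point.
Sat(A[req U EG ((~alarm & req) -> alarm)]) = {t1, t2, t4, t5}
A[(req & idle) U A[req U EG ((~alarm & req) -> alarm)]]: least fixpoint, start Z0 = Sat(A[req U EG ((~alarm & req) -> alarm)]) = {t1, t2, t4, t5}, add states in Sat(req & idle) with every successor in Z. Already a fixed point.
Sat(A[(req & idle) U A[req U EG ((~alarm & req) -> alarm)]]) = {t1, t2, t4, t5}
t5 ∈ Sat(A[(req & idle) U A[req U EG ((~alarm & req) -> alarm)]]) = {t1, t2, t4, t5}, so the formula holds at t5.

Yes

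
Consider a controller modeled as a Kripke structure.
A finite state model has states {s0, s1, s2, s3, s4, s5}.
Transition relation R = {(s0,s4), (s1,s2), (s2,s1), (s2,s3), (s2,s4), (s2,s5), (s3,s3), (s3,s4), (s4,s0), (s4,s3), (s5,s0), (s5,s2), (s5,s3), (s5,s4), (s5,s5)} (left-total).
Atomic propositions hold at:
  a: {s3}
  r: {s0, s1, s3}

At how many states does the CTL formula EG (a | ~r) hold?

Sat(~r) = {s2, s4, s5}
Sat(a | ~r) = {s2, s3, s4, s5}
EG (a | ~r): greatest fixpoint, start Z0 = {s2, s3, s4, s5}, keep only states in Sat with some successor in Z. Already a fixed point.
Sat(EG (a | ~r)) = {s2, s3, s4, s5}
|Sat(EG (a | ~r))| = |{s2, s3, s4, s5}| = 4.

4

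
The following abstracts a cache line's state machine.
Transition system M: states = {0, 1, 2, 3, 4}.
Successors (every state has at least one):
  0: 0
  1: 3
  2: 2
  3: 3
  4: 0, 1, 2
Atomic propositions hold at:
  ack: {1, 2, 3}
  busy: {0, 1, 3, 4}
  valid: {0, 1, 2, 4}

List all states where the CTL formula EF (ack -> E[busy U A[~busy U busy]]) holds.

Sat(~busy) = {2}
A[~busy U busy]: least fixpoint, start Z0 = Sat(busy) = {0, 1, 3, 4}, add states in Sat(~busy) with every successor in Z. Already a fixed point.
Sat(A[~busy U busy]) = {0, 1, 3, 4}
E[busy U A[~busy U busy]]: least fixpoint, start Z0 = Sat(A[~busy U busy]) = {0, 1, 3, 4}, add states in Sat(busy) with some successor in Z. Already a fixed point.
Sat(E[busy U A[~busy U busy]]) = {0, 1, 3, 4}
Sat(ack -> E[busy U A[~busy U busy]]) = {0, 1, 3, 4}
EF (ack -> E[busy U A[~busy U busy]]): least fixpoint, start Z0 = {0, 1, 3, 4}, add states with some successor in Z. Already a fixed point.
Sat(EF (ack -> E[busy U A[~busy U busy]])) = {0, 1, 3, 4}

{0, 1, 3, 4}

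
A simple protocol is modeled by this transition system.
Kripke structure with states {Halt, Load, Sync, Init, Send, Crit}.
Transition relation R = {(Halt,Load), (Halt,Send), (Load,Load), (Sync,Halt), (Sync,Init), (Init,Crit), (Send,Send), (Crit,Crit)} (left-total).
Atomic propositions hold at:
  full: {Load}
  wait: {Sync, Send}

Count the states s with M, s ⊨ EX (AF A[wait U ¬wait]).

5

Sat(¬wait) = {Halt, Load, Init, Crit}
A[wait U ¬wait]: least fixpoint, start Z0 = Sat(¬wait) = {Halt, Load, Init, Crit}, add states in Sat(wait) with every successor in Z. Z1 = {Halt, Load, Sync, Init, Crit}; fixed.
Sat(A[wait U ¬wait]) = {Halt, Load, Sync, Init, Crit}
AF A[wait U ¬wait]: least fixpoint, start Z0 = {Halt, Load, Sync, Init, Crit}, add states with every successor in Z. Already a fixed point.
Sat(AF A[wait U ¬wait]) = {Halt, Load, Sync, Init, Crit}
Sat(EX (AF A[wait U ¬wait])) = {s : some successor in {Halt, Load, Sync, Init, Crit}} = {Halt, Load, Sync, Init, Crit}
|Sat(EX (AF A[wait U ¬wait]))| = |{Halt, Load, Sync, Init, Crit}| = 5.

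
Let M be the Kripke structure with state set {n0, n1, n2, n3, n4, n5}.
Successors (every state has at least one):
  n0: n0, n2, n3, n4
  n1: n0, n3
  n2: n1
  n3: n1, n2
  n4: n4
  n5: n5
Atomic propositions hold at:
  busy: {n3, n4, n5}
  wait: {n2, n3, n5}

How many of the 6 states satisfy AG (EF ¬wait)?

5

Sat(¬wait) = {n0, n1, n4}
EF ¬wait: least fixpoint, start Z0 = {n0, n1, n4}, add states with some successor in Z. Z1 = {n0, n1, n2, n3, n4}; fixed.
Sat(EF ¬wait) = {n0, n1, n2, n3, n4}
AG (EF ¬wait): greatest fixpoint, start Z0 = {n0, n1, n2, n3, n4}, keep only states in Sat with every successor in Z. Already a fixed point.
Sat(AG (EF ¬wait)) = {n0, n1, n2, n3, n4}
|Sat(AG (EF ¬wait))| = |{n0, n1, n2, n3, n4}| = 5.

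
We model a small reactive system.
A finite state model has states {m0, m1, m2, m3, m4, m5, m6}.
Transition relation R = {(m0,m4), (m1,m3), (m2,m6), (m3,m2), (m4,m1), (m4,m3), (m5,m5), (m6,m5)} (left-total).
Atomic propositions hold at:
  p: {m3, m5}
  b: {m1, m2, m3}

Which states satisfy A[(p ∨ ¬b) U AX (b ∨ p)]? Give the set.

Sat(¬b) = {m0, m4, m5, m6}
Sat(p ∨ ¬b) = {m0, m3, m4, m5, m6}
Sat(b ∨ p) = {m1, m2, m3, m5}
Sat(AX (b ∨ p)) = {s : every successor in {m1, m2, m3, m5}} = {m1, m3, m4, m5, m6}
A[(p ∨ ¬b) U AX (b ∨ p)]: least fixpoint, start Z0 = Sat(AX (b ∨ p)) = {m1, m3, m4, m5, m6}, add states in Sat(p ∨ ¬b) with every successor in Z. Z1 = {m0, m1, m3, m4, m5, m6}; fixed.
Sat(A[(p ∨ ¬b) U AX (b ∨ p)]) = {m0, m1, m3, m4, m5, m6}

{m0, m1, m3, m4, m5, m6}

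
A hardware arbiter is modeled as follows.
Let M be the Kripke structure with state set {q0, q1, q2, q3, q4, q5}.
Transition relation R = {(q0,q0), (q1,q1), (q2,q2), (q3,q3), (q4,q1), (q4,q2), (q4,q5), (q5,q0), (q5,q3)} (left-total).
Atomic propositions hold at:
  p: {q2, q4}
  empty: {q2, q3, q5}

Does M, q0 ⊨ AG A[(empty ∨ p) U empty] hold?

Sat(empty ∨ p) = {q2, q3, q4, q5}
A[(empty ∨ p) U empty]: least fixpoint, start Z0 = Sat(empty) = {q2, q3, q5}, add states in Sat(empty ∨ p) with every successor in Z. Already a fixed point.
Sat(A[(empty ∨ p) U empty]) = {q2, q3, q5}
AG A[(empty ∨ p) U empty]: greatest fixpoint, start Z0 = {q2, q3, q5}, keep only states in Sat with every successor in Z. Z1 = {q2, q3}; fixed.
Sat(AG A[(empty ∨ p) U empty]) = {q2, q3}
q0 ∉ Sat(AG A[(empty ∨ p) U empty]) = {q2, q3}, so the formula does not hold at q0.

No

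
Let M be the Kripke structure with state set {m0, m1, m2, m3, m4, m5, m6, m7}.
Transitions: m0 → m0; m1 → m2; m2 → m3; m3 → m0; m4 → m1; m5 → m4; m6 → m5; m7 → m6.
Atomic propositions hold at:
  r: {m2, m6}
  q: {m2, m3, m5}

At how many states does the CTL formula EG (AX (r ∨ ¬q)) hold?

2

Sat(¬q) = {m0, m1, m4, m6, m7}
Sat(r ∨ ¬q) = {m0, m1, m2, m4, m6, m7}
Sat(AX (r ∨ ¬q)) = {s : every successor in {m0, m1, m2, m4, m6, m7}} = {m0, m1, m3, m4, m5, m7}
EG (AX (r ∨ ¬q)): greatest fixpoint, start Z0 = {m0, m1, m3, m4, m5, m7}, keep only states in Sat with some successor in Z. Z1 = {m0, m3, m4, m5}; Z2 = {m0, m3, m5}; Z3 = {m0, m3}; fixed.
Sat(EG (AX (r ∨ ¬q))) = {m0, m3}
|Sat(EG (AX (r ∨ ¬q)))| = |{m0, m3}| = 2.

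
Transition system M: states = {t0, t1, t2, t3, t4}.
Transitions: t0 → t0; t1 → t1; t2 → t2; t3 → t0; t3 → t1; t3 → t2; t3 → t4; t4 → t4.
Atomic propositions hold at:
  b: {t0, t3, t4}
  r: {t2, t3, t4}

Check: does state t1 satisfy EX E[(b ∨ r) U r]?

No

Sat(b ∨ r) = {t0, t2, t3, t4}
E[(b ∨ r) U r]: least fixpoint, start Z0 = Sat(r) = {t2, t3, t4}, add states in Sat(b ∨ r) with some successor in Z. Already a fixed point.
Sat(E[(b ∨ r) U r]) = {t2, t3, t4}
Sat(EX E[(b ∨ r) U r]) = {s : some successor in {t2, t3, t4}} = {t2, t3, t4}
t1 ∉ Sat(EX E[(b ∨ r) U r]) = {t2, t3, t4}, so the formula does not hold at t1.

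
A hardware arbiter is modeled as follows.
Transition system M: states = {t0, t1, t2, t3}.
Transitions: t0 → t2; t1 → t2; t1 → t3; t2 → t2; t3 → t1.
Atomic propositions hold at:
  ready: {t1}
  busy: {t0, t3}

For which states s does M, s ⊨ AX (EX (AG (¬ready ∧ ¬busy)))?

Sat(¬ready) = {t0, t2, t3}
Sat(¬busy) = {t1, t2}
Sat(¬ready ∧ ¬busy) = {t2}
AG (¬ready ∧ ¬busy): greatest fixpoint, start Z0 = {t2}, keep only states in Sat with every successor in Z. Already a fixed point.
Sat(AG (¬ready ∧ ¬busy)) = {t2}
Sat(EX (AG (¬ready ∧ ¬busy))) = {s : some successor in {t2}} = {t0, t1, t2}
Sat(AX (EX (AG (¬ready ∧ ¬busy)))) = {s : every successor in {t0, t1, t2}} = {t0, t2, t3}

{t0, t2, t3}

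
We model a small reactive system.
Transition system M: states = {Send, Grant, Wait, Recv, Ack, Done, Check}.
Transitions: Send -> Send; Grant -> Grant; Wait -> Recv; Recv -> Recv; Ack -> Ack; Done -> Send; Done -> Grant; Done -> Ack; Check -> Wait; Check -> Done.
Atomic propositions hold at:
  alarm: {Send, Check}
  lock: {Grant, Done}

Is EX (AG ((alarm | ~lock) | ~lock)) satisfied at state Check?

Sat(~lock) = {Send, Wait, Recv, Ack, Check}
Sat(alarm | ~lock) = {Send, Wait, Recv, Ack, Check}
Sat((alarm | ~lock) | ~lock) = {Send, Wait, Recv, Ack, Check}
AG ((alarm | ~lock) | ~lock): greatest fixpoint, start Z0 = {Send, Wait, Recv, Ack, Check}, keep only states in Sat with every successor in Z. Z1 = {Send, Wait, Recv, Ack}; fixed.
Sat(AG ((alarm | ~lock) | ~lock)) = {Send, Wait, Recv, Ack}
Sat(EX (AG ((alarm | ~lock) | ~lock))) = {s : some successor in {Send, Wait, Recv, Ack}} = {Send, Wait, Recv, Ack, Done, Check}
Check ∈ Sat(EX (AG ((alarm | ~lock) | ~lock))) = {Send, Wait, Recv, Ack, Done, Check}, so the formula holds at Check.

Yes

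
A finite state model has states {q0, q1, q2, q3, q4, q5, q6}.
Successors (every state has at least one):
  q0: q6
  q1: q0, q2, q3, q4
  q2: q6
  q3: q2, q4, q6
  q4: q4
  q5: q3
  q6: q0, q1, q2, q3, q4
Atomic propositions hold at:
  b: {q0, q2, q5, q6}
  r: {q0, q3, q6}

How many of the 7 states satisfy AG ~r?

Sat(~r) = {q1, q2, q4, q5}
AG ~r: greatest fixpoint, start Z0 = {q1, q2, q4, q5}, keep only states in Sat with every successor in Z. Z1 = {q4}; fixed.
Sat(AG ~r) = {q4}
|Sat(AG ~r)| = |{q4}| = 1.

1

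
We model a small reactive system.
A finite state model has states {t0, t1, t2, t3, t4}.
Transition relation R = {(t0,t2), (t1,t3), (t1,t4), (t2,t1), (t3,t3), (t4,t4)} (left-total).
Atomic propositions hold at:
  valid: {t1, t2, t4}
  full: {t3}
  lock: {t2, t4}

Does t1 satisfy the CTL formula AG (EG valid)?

No

EG valid: greatest fixpoint, start Z0 = {t1, t2, t4}, keep only states in Sat with some successor in Z. Already a fixed point.
Sat(EG valid) = {t1, t2, t4}
AG (EG valid): greatest fixpoint, start Z0 = {t1, t2, t4}, keep only states in Sat with every successor in Z. Z1 = {t2, t4}; Z2 = {t4}; fixed.
Sat(AG (EG valid)) = {t4}
t1 ∉ Sat(AG (EG valid)) = {t4}, so the formula does not hold at t1.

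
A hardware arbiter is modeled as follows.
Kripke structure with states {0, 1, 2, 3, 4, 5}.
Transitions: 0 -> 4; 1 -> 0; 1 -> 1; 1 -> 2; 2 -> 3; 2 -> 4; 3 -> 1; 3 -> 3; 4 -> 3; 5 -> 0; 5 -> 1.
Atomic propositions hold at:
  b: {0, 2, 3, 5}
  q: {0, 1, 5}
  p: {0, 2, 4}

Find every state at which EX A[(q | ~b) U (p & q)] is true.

{1, 5}

Sat(~b) = {1, 4}
Sat(q | ~b) = {0, 1, 4, 5}
Sat(p & q) = {0}
A[(q | ~b) U (p & q)]: least fixpoint, start Z0 = Sat((p & q)) = {0}, add states in Sat(q | ~b) with every successor in Z. Already a fixed point.
Sat(A[(q | ~b) U (p & q)]) = {0}
Sat(EX A[(q | ~b) U (p & q)]) = {s : some successor in {0}} = {1, 5}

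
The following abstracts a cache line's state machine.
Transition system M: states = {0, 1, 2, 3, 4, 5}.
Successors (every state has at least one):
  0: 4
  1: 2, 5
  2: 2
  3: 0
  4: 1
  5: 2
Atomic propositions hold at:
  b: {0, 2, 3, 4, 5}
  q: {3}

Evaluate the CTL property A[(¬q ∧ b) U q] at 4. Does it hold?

Sat(¬q) = {0, 1, 2, 4, 5}
Sat(¬q ∧ b) = {0, 2, 4, 5}
A[(¬q ∧ b) U q]: least fixpoint, start Z0 = Sat(q) = {3}, add states in Sat(¬q ∧ b) with every successor in Z. Already a fixed point.
Sat(A[(¬q ∧ b) U q]) = {3}
4 ∉ Sat(A[(¬q ∧ b) U q]) = {3}, so the formula does not hold at 4.

No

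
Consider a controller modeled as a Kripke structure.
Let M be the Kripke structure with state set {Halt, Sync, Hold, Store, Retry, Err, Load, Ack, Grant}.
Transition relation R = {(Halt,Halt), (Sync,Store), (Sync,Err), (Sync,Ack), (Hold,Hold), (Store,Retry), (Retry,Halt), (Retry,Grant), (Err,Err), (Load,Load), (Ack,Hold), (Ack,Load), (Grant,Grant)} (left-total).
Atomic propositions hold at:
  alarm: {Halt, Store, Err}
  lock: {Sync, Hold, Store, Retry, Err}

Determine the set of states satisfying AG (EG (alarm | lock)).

{Halt, Hold, Err}

Sat(alarm | lock) = {Halt, Sync, Hold, Store, Retry, Err}
EG (alarm | lock): greatest fixpoint, start Z0 = {Halt, Sync, Hold, Store, Retry, Err}, keep only states in Sat with some successor in Z. Already a fixed point.
Sat(EG (alarm | lock)) = {Halt, Sync, Hold, Store, Retry, Err}
AG (EG (alarm | lock)): greatest fixpoint, start Z0 = {Halt, Sync, Hold, Store, Retry, Err}, keep only states in Sat with every successor in Z. Z1 = {Halt, Hold, Store, Err}; Z2 = {Halt, Hold, Err}; fixed.
Sat(AG (EG (alarm | lock))) = {Halt, Hold, Err}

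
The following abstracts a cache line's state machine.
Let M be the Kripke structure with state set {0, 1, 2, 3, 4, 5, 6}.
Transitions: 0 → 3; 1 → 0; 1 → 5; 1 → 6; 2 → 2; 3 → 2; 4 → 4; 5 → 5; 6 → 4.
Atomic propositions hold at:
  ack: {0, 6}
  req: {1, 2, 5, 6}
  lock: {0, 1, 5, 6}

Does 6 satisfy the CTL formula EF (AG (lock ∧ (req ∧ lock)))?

Sat(req ∧ lock) = {1, 5, 6}
Sat(lock ∧ (req ∧ lock)) = {1, 5, 6}
AG (lock ∧ (req ∧ lock)): greatest fixpoint, start Z0 = {1, 5, 6}, keep only states in Sat with every successor in Z. Z1 = {5}; fixed.
Sat(AG (lock ∧ (req ∧ lock))) = {5}
EF (AG (lock ∧ (req ∧ lock))): least fixpoint, start Z0 = {5}, add states with some successor in Z. Z1 = {1, 5}; fixed.
Sat(EF (AG (lock ∧ (req ∧ lock)))) = {1, 5}
6 ∉ Sat(EF (AG (lock ∧ (req ∧ lock)))) = {1, 5}, so the formula does not hold at 6.

No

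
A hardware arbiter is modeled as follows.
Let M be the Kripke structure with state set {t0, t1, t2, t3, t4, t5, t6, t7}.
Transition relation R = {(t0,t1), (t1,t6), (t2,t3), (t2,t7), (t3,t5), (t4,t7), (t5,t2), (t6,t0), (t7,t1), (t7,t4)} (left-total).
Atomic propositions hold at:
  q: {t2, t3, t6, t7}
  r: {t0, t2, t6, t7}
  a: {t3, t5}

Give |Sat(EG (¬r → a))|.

3

Sat(¬r) = {t1, t3, t4, t5}
Sat(¬r → a) = {t0, t2, t3, t5, t6, t7}
EG (¬r → a): greatest fixpoint, start Z0 = {t0, t2, t3, t5, t6, t7}, keep only states in Sat with some successor in Z. Z1 = {t2, t3, t5, t6}; Z2 = {t2, t3, t5}; fixed.
Sat(EG (¬r → a)) = {t2, t3, t5}
|Sat(EG (¬r → a))| = |{t2, t3, t5}| = 3.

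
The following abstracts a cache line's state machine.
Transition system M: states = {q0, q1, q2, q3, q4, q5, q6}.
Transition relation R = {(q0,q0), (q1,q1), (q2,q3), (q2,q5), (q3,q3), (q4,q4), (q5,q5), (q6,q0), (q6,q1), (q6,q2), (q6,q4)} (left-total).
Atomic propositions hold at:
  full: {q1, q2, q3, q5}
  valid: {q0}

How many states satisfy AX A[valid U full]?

4

A[valid U full]: least fixpoint, start Z0 = Sat(full) = {q1, q2, q3, q5}, add states in Sat(valid) with every successor in Z. Already a fixed point.
Sat(A[valid U full]) = {q1, q2, q3, q5}
Sat(AX A[valid U full]) = {s : every successor in {q1, q2, q3, q5}} = {q1, q2, q3, q5}
|Sat(AX A[valid U full])| = |{q1, q2, q3, q5}| = 4.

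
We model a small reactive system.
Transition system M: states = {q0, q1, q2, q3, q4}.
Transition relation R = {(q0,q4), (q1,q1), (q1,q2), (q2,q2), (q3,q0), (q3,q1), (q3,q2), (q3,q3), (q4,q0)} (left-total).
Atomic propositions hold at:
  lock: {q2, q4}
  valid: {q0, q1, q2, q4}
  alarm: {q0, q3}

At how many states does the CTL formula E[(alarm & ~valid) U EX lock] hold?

4

Sat(~valid) = {q3}
Sat(alarm & ~valid) = {q3}
Sat(EX lock) = {s : some successor in {q2, q4}} = {q0, q1, q2, q3}
E[(alarm & ~valid) U EX lock]: least fixpoint, start Z0 = Sat(EX lock) = {q0, q1, q2, q3}, add states in Sat(alarm & ~valid) with some successor in Z. Already a fixed point.
Sat(E[(alarm & ~valid) U EX lock]) = {q0, q1, q2, q3}
|Sat(E[(alarm & ~valid) U EX lock])| = |{q0, q1, q2, q3}| = 4.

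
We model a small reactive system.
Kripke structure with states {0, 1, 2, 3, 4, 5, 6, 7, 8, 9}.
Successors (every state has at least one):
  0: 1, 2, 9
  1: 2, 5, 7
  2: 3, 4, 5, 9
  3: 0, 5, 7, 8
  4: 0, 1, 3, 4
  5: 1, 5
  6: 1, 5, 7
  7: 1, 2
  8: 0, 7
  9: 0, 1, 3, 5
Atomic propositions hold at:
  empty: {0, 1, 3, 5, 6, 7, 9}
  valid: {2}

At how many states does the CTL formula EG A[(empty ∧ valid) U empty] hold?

7

Sat(empty ∧ valid) = ∅
A[(empty ∧ valid) U empty]: least fixpoint, start Z0 = Sat(empty) = {0, 1, 3, 5, 6, 7, 9}, add states in Sat(empty ∧ valid) with every successor in Z. Already a fixed point.
Sat(A[(empty ∧ valid) U empty]) = {0, 1, 3, 5, 6, 7, 9}
EG A[(empty ∧ valid) U empty]: greatest fixpoint, start Z0 = {0, 1, 3, 5, 6, 7, 9}, keep only states in Sat with some successor in Z. Already a fixed point.
Sat(EG A[(empty ∧ valid) U empty]) = {0, 1, 3, 5, 6, 7, 9}
|Sat(EG A[(empty ∧ valid) U empty])| = |{0, 1, 3, 5, 6, 7, 9}| = 7.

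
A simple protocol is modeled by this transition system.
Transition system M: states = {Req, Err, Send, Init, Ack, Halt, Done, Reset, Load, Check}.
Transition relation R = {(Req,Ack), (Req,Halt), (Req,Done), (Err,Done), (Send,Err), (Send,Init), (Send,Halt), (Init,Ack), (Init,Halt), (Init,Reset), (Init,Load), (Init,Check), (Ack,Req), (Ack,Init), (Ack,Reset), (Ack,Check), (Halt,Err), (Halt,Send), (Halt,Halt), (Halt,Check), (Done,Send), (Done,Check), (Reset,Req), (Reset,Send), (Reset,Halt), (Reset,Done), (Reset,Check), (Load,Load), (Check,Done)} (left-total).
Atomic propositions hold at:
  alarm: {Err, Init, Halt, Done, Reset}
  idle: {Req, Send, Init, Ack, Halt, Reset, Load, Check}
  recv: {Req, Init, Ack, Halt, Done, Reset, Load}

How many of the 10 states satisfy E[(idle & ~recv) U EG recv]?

7

Sat(~recv) = {Err, Send, Check}
Sat(idle & ~recv) = {Send, Check}
EG recv: greatest fixpoint, start Z0 = {Req, Init, Ack, Halt, Done, Reset, Load}, keep only states in Sat with some successor in Z. Z1 = {Req, Init, Ack, Halt, Reset, Load}; fixed.
Sat(EG recv) = {Req, Init, Ack, Halt, Reset, Load}
E[(idle & ~recv) U EG recv]: least fixpoint, start Z0 = Sat(EG recv) = {Req, Init, Ack, Halt, Reset, Load}, add states in Sat(idle & ~recv) with some successor in Z. Z1 = {Req, Send, Init, Ack, Halt, Reset, Load}; fixed.
Sat(E[(idle & ~recv) U EG recv]) = {Req, Send, Init, Ack, Halt, Reset, Load}
|Sat(E[(idle & ~recv) U EG recv])| = |{Req, Send, Init, Ack, Halt, Reset, Load}| = 7.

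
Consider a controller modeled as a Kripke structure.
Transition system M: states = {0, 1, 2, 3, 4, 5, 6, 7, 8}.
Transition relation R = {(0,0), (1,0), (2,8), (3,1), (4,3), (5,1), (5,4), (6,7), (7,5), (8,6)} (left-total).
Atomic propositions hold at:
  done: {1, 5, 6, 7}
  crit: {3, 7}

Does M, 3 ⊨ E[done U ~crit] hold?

Sat(~crit) = {0, 1, 2, 4, 5, 6, 8}
E[done U ~crit]: least fixpoint, start Z0 = Sat(~crit) = {0, 1, 2, 4, 5, 6, 8}, add states in Sat(done) with some successor in Z. Z1 = {0, 1, 2, 4, 5, 6, 7, 8}; fixed.
Sat(E[done U ~crit]) = {0, 1, 2, 4, 5, 6, 7, 8}
3 ∉ Sat(E[done U ~crit]) = {0, 1, 2, 4, 5, 6, 7, 8}, so the formula does not hold at 3.

No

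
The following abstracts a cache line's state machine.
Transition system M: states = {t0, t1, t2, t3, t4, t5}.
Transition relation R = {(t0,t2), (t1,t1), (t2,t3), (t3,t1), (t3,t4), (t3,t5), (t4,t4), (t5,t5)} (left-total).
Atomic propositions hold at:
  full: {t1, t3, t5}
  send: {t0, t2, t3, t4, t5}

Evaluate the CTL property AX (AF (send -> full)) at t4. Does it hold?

Sat(send -> full) = {t1, t3, t5}
AF (send -> full): least fixpoint, start Z0 = {t1, t3, t5}, add states with every successor in Z. Z1 = {t1, t2, t3, t5}; Z2 = {t0, t1, t2, t3, t5}; fixed.
Sat(AF (send -> full)) = {t0, t1, t2, t3, t5}
Sat(AX (AF (send -> full))) = {s : every successor in {t0, t1, t2, t3, t5}} = {t0, t1, t2, t5}
t4 ∉ Sat(AX (AF (send -> full))) = {t0, t1, t2, t5}, so the formula does not hold at t4.

No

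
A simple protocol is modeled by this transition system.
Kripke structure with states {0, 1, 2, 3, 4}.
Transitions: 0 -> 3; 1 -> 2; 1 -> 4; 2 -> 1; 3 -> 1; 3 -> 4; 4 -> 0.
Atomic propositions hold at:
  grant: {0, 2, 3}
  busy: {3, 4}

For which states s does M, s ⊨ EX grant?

{0, 1, 4}

Sat(EX grant) = {s : some successor in {0, 2, 3}} = {0, 1, 4}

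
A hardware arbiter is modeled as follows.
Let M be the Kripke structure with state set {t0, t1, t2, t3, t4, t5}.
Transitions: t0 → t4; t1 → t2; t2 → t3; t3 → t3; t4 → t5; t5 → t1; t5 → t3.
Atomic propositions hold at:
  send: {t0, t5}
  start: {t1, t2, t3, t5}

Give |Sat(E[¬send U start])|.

5

Sat(¬send) = {t1, t2, t3, t4}
E[¬send U start]: least fixpoint, start Z0 = Sat(start) = {t1, t2, t3, t5}, add states in Sat(¬send) with some successor in Z. Z1 = {t1, t2, t3, t4, t5}; fixed.
Sat(E[¬send U start]) = {t1, t2, t3, t4, t5}
|Sat(E[¬send U start])| = |{t1, t2, t3, t4, t5}| = 5.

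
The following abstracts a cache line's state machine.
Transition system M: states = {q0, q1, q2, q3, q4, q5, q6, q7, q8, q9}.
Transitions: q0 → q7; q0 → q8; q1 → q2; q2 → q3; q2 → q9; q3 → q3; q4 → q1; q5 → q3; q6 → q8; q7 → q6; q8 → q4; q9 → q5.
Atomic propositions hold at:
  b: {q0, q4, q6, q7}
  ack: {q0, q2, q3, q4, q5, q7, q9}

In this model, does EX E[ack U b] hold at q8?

E[ack U b]: least fixpoint, start Z0 = Sat(b) = {q0, q4, q6, q7}, add states in Sat(ack) with some successor in Z. Already a fixed point.
Sat(E[ack U b]) = {q0, q4, q6, q7}
Sat(EX E[ack U b]) = {s : some successor in {q0, q4, q6, q7}} = {q0, q7, q8}
q8 ∈ Sat(EX E[ack U b]) = {q0, q7, q8}, so the formula holds at q8.

Yes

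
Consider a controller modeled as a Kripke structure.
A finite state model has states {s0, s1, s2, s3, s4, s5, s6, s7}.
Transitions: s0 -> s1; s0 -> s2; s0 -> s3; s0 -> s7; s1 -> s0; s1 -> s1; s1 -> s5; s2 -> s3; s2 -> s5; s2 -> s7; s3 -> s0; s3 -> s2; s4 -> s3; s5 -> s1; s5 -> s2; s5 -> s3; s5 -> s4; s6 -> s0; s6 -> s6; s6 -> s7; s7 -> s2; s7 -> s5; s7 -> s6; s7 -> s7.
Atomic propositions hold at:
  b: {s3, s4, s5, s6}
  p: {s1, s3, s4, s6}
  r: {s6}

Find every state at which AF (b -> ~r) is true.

Sat(~r) = {s0, s1, s2, s3, s4, s5, s7}
Sat(b -> ~r) = {s0, s1, s2, s3, s4, s5, s7}
AF (b -> ~r): least fixpoint, start Z0 = {s0, s1, s2, s3, s4, s5, s7}, add states with every successor in Z. Already a fixed point.
Sat(AF (b -> ~r)) = {s0, s1, s2, s3, s4, s5, s7}

{s0, s1, s2, s3, s4, s5, s7}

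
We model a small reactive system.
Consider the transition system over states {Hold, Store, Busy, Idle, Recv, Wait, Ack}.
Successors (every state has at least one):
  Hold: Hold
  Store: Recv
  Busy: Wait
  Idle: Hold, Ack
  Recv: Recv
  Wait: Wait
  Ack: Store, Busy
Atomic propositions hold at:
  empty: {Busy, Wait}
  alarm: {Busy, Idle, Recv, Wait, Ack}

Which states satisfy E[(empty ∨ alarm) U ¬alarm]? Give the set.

{Hold, Store, Idle, Ack}

Sat(empty ∨ alarm) = {Busy, Idle, Recv, Wait, Ack}
Sat(¬alarm) = {Hold, Store}
E[(empty ∨ alarm) U ¬alarm]: least fixpoint, start Z0 = Sat(¬alarm) = {Hold, Store}, add states in Sat(empty ∨ alarm) with some successor in Z. Z1 = {Hold, Store, Idle, Ack}; fixed.
Sat(E[(empty ∨ alarm) U ¬alarm]) = {Hold, Store, Idle, Ack}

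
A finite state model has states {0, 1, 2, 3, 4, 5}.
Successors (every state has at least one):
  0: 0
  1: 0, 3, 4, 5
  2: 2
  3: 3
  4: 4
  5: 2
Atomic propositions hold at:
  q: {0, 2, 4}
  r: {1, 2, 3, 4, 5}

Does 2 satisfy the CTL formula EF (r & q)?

Sat(r & q) = {2, 4}
EF (r & q): least fixpoint, start Z0 = {2, 4}, add states with some successor in Z. Z1 = {1, 2, 4, 5}; fixed.
Sat(EF (r & q)) = {1, 2, 4, 5}
2 ∈ Sat(EF (r & q)) = {1, 2, 4, 5}, so the formula holds at 2.

Yes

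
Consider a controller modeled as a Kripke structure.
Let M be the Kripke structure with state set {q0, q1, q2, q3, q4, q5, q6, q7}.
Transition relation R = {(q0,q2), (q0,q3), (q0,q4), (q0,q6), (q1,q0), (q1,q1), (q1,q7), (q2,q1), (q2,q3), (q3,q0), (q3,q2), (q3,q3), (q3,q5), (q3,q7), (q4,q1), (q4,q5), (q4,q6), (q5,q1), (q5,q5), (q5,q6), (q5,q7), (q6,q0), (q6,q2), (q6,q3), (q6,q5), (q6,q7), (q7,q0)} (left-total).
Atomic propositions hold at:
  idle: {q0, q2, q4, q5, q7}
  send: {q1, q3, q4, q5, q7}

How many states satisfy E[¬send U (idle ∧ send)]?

5

Sat(¬send) = {q0, q2, q6}
Sat(idle ∧ send) = {q4, q5, q7}
E[¬send U (idle ∧ send)]: least fixpoint, start Z0 = Sat((idle ∧ send)) = {q4, q5, q7}, add states in Sat(¬send) with some successor in Z. Z1 = {q0, q4, q5, q6, q7}; fixed.
Sat(E[¬send U (idle ∧ send)]) = {q0, q4, q5, q6, q7}
|Sat(E[¬send U (idle ∧ send)])| = |{q0, q4, q5, q6, q7}| = 5.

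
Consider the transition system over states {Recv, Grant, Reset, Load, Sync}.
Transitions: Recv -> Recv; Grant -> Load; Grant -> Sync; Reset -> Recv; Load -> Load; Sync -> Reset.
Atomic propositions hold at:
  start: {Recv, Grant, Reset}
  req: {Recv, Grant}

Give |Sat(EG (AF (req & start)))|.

4

Sat(req & start) = {Recv, Grant}
AF (req & start): least fixpoint, start Z0 = {Recv, Grant}, add states with every successor in Z. Z1 = {Recv, Grant, Reset}; Z2 = {Recv, Grant, Reset, Sync}; fixed.
Sat(AF (req & start)) = {Recv, Grant, Reset, Sync}
EG (AF (req & start)): greatest fixpoint, start Z0 = {Recv, Grant, Reset, Sync}, keep only states in Sat with some successor in Z. Already a fixed point.
Sat(EG (AF (req & start))) = {Recv, Grant, Reset, Sync}
|Sat(EG (AF (req & start)))| = |{Recv, Grant, Reset, Sync}| = 4.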